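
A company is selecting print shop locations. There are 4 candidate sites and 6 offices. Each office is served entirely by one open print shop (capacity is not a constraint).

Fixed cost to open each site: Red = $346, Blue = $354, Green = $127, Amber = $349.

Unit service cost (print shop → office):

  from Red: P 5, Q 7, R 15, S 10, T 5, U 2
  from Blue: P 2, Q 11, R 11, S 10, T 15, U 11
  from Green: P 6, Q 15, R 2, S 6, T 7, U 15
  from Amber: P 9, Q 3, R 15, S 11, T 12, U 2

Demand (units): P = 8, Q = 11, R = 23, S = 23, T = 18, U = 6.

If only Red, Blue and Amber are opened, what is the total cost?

Total cost: 1683

Each office is assigned to its cheapest site among the open ones.
{Red, Blue, Amber}: P→Blue 2·8=16, Q→Amber 3·11=33, R→Blue 11·23=253, S→Red 10·23=230, T→Red 5·18=90, U→Red 2·6=12. Service 634; fixed 1049; total 1683.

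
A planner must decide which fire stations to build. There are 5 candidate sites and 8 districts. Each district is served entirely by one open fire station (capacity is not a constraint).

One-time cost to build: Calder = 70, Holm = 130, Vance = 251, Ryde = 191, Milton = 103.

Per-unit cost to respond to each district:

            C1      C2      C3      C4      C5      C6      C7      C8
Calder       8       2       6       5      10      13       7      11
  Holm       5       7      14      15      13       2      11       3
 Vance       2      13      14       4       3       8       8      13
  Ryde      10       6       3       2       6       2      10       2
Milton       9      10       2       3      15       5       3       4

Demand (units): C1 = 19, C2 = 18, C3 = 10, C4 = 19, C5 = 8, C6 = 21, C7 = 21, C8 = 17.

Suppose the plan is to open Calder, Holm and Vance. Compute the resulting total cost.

Each district is assigned to its cheapest site among the open ones.
{Calder, Holm, Vance}: C1→Vance 2·19=38, C2→Calder 2·18=36, C3→Calder 6·10=60, C4→Vance 4·19=76, C5→Vance 3·8=24, C6→Holm 2·21=42, C7→Calder 7·21=147, C8→Holm 3·17=51. Service 474; fixed 451; total 925.

Total cost: 925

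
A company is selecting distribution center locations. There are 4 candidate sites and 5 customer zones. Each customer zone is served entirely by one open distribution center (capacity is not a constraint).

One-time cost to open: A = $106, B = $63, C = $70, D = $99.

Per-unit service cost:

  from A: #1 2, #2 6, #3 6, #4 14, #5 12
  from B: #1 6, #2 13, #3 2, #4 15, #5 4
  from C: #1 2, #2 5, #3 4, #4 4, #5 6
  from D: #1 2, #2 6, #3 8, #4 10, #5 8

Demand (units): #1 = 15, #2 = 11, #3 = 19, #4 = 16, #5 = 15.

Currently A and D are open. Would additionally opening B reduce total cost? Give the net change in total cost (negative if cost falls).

Current service cost with {A, D}: 490.
Adding B: each customer zone re-picks its cheapest; new service cost 354, saving 136.
Extra fixed cost: 63. Net change = 63 − 136 = -73.
(Totals: 695 → 622.)

Yes — net change −73 (cost falls by 73).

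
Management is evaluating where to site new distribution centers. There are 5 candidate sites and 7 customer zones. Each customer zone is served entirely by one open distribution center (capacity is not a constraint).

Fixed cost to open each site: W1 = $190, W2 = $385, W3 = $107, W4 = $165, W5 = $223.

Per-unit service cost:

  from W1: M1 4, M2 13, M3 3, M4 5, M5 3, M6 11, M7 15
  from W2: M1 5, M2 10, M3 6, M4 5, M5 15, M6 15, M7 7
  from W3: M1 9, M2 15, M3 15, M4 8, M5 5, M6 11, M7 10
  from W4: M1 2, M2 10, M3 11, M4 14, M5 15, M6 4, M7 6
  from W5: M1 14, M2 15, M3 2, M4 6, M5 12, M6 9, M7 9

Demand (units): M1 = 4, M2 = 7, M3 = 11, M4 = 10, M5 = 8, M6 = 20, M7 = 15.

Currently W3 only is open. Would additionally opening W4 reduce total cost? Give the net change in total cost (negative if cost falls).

Yes — net change −142 (cost falls by 142).

Current service cost with {W3}: 796.
Adding W4: each customer zone re-picks its cheapest; new service cost 489, saving 307.
Extra fixed cost: 165. Net change = 165 − 307 = -142.
(Totals: 903 → 761.)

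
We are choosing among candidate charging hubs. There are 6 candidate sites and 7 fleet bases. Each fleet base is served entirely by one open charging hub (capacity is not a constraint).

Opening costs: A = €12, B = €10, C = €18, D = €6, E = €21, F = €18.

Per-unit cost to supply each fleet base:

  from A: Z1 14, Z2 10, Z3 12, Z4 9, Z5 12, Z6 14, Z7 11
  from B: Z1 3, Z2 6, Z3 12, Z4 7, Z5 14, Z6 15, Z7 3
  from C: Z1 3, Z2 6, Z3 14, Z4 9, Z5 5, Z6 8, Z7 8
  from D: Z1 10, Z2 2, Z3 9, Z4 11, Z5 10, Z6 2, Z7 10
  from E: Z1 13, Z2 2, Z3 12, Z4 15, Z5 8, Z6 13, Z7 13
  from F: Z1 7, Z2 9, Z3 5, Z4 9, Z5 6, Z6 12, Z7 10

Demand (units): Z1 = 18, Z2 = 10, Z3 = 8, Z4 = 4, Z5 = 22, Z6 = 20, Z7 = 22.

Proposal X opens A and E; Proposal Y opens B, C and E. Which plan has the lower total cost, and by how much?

Proposal Y is cheaper by 514.

Proposal X: {A, E}: Z1→E 13·18=234, Z2→E 2·10=20, Z3→A 12·8=96, Z4→A 9·4=36, Z5→E 8·22=176, Z6→E 13·20=260, Z7→A 11·22=242. Service 1064; fixed 33; total 1097.
Proposal Y: {B, C, E}: Z1→B 3·18=54, Z2→E 2·10=20, Z3→B 12·8=96, Z4→B 7·4=28, Z5→C 5·22=110, Z6→C 8·20=160, Z7→B 3·22=66. Service 534; fixed 49; total 583.
Difference: |1097 − 583| = 514.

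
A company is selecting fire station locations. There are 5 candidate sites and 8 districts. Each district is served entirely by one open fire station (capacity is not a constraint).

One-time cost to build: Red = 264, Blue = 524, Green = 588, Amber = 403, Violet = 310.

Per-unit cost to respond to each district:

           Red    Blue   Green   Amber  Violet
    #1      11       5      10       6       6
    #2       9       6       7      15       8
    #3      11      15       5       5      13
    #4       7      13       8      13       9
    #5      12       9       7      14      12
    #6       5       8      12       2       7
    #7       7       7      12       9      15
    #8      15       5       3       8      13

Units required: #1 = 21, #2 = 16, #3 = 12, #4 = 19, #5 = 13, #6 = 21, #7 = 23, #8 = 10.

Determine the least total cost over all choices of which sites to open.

Minimum total cost: 1476

For any fixed open set, each district goes to its cheapest open site; total = fixed + service.
{Red}: #1→Red 11·21=231, #2→Red 9·16=144, #3→Red 11·12=132, #4→Red 7·19=133, #5→Red 12·13=156, #6→Red 5·21=105, #7→Red 7·23=161, #8→Red 15·10=150. Service 1212; fixed 264; total 1476.
{Red, Amber}: #1→Amber 6·21=126, #2→Red 9·16=144, #3→Amber 5·12=60, #4→Red 7·19=133, #5→Red 12·13=156, #6→Amber 2·21=42, #7→Red 7·23=161, #8→Amber 8·10=80. Service 902; fixed 667; total 1569.
{Amber}: service 1184 + fixed 403 = 1587
{Red, Blue, Green, Amber, Violet}: #1→Blue 5·21=105, #2→Blue 6·16=96, #3→Green 5·12=60, #4→Red 7·19=133, #5→Green 7·13=91, #6→Amber 2·21=42, #7→Red 7·23=161, #8→Green 3·10=30. Service 718; fixed 2089; total 2807.
No other subset beats 1476.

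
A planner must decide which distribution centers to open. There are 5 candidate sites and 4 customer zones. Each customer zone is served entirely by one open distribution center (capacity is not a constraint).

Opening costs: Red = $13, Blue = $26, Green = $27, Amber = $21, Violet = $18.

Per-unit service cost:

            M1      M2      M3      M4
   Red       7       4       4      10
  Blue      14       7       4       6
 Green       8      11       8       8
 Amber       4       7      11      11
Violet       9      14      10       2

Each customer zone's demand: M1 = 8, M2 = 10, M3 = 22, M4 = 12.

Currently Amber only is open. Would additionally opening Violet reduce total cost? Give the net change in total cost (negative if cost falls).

Yes — net change −112 (cost falls by 112).

Current service cost with {Amber}: 476.
Adding Violet: each customer zone re-picks its cheapest; new service cost 346, saving 130.
Extra fixed cost: 18. Net change = 18 − 130 = -112.
(Totals: 497 → 385.)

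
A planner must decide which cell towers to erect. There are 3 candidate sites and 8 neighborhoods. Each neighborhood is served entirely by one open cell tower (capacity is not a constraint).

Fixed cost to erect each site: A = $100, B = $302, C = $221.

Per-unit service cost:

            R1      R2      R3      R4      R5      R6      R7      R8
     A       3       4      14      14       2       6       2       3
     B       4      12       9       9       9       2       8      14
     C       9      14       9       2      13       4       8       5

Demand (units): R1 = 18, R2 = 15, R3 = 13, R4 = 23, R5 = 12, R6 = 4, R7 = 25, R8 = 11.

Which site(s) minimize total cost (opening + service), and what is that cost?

For any fixed open set, each neighborhood goes to its cheapest open site; total = fixed + service.
{A, C}: R1→A 3·18=54, R2→A 4·15=60, R3→C 9·13=117, R4→C 2·23=46, R5→A 2·12=24, R6→C 4·4=16, R7→A 2·25=50, R8→A 3·11=33. Service 400; fixed 321; total 721.
{A}: service 749 + fixed 100 = 849
{A, B}: service 553 + fixed 402 = 955
{A, B, C}: service 392 + fixed 623 = 1015
No other subset beats 721.

Open A and C; minimum total cost 721.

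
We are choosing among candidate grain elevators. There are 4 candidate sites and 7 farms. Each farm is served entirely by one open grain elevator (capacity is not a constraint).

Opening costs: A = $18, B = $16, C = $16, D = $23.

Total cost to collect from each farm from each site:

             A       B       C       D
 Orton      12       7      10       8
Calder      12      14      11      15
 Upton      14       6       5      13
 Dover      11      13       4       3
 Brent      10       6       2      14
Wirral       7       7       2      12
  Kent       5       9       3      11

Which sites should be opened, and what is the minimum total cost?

Open C only; minimum total cost 53.

For any fixed open set, each farm goes to its cheapest open site; total = fixed + service.
{C}: Orton→C 10, Calder→C 11, Upton→C 5, Dover→C 4, Brent→C 2, Wirral→C 2, Kent→C 3. Service 37; fixed 16; total 53.
{B, C}: service 34 + fixed 32 = 66
{A, C}: service 37 + fixed 34 = 71
{A, B, C, D}: service 33 + fixed 73 = 106
No other subset beats 53.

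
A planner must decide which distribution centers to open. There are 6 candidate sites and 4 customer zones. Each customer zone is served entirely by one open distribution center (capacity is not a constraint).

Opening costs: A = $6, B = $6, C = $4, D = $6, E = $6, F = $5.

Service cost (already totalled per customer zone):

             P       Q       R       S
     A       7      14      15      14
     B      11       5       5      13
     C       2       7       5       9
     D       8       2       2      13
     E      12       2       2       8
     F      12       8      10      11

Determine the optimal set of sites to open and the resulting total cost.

For any fixed open set, each customer zone goes to its cheapest open site; total = fixed + service.
{C, E}: P→C 2, Q→E 2, R→E 2, S→E 8. Service 14; fixed 10; total 24.
{C, D}: service 15 + fixed 10 = 25
{C}: service 23 + fixed 4 = 27
{A, B, C, D, E, F}: service 14 + fixed 33 = 47
No other subset beats 24.

Open C and E; minimum total cost 24.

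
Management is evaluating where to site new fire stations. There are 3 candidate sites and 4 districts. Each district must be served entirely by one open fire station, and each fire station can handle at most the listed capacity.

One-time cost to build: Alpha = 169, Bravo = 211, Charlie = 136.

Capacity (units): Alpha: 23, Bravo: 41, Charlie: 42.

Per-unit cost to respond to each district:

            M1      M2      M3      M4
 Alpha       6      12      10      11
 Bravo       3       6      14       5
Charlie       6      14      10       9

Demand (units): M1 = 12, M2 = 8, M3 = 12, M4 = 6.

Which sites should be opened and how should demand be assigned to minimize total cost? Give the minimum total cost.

Open {Bravo}: M1→Bravo 3·12=36, M2→Bravo 6·8=48, M3→Bravo 14·12=168, M4→Bravo 5·6=30.
Loads: Bravo carries 38/41. Service 282; fixed 211; total 493.
Next best feasible plan costs 494.

Minimum total cost: 493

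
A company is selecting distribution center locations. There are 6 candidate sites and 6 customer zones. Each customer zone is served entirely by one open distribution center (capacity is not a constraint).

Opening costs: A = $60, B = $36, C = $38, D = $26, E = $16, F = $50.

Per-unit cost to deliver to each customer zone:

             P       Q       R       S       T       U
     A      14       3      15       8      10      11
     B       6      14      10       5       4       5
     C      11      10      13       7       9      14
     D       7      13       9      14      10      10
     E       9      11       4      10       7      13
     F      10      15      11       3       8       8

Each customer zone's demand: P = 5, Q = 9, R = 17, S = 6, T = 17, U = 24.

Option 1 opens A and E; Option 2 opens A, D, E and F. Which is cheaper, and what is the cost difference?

Option 1: {A, E}: P→E 9·5=45, Q→A 3·9=27, R→E 4·17=68, S→A 8·6=48, T→E 7·17=119, U→A 11·24=264. Service 571; fixed 76; total 647.
Option 2: {A, D, E, F}: P→D 7·5=35, Q→A 3·9=27, R→E 4·17=68, S→F 3·6=18, T→E 7·17=119, U→F 8·24=192. Service 459; fixed 152; total 611.
Difference: |647 − 611| = 36.

Option 2 is cheaper by 36.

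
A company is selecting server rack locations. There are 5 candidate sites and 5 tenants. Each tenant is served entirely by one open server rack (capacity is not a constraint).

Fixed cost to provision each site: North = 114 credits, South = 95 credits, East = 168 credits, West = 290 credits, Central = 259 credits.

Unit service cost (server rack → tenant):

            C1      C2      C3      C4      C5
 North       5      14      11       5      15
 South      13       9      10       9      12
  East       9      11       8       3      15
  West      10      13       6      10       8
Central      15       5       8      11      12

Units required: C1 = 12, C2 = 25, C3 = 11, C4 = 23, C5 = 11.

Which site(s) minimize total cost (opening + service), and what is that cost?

For any fixed open set, each tenant goes to its cheapest open site; total = fixed + service.
{North, South}: C1→North 5·12=60, C2→South 9·25=225, C3→South 10·11=110, C4→North 5·23=115, C5→South 12·11=132. Service 642; fixed 209; total 851.
{East}: service 705 + fixed 168 = 873
{South, East}: C1→East 9·12=108, C2→South 9·25=225, C3→East 8·11=88, C4→East 3·23=69, C5→South 12·11=132. Service 622; fixed 263; total 885.
{North, South, East, West, Central}: service 408 + fixed 926 = 1334
No other subset beats 851.

Open North and South; minimum total cost 851.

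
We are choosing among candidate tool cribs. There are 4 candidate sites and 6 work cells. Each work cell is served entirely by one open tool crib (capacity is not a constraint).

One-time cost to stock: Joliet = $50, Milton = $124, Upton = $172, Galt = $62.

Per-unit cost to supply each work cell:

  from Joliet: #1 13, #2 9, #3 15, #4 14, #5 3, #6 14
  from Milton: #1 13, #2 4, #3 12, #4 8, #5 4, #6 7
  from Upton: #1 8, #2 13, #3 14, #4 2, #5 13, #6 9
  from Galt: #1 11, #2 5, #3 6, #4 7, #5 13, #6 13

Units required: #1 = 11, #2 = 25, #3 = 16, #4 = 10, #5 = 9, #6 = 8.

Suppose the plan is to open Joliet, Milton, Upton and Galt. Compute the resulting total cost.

Each work cell is assigned to its cheapest site among the open ones.
{Joliet, Milton, Upton, Galt}: #1→Upton 8·11=88, #2→Milton 4·25=100, #3→Galt 6·16=96, #4→Upton 2·10=20, #5→Joliet 3·9=27, #6→Milton 7·8=56. Service 387; fixed 408; total 795.

Total cost: 795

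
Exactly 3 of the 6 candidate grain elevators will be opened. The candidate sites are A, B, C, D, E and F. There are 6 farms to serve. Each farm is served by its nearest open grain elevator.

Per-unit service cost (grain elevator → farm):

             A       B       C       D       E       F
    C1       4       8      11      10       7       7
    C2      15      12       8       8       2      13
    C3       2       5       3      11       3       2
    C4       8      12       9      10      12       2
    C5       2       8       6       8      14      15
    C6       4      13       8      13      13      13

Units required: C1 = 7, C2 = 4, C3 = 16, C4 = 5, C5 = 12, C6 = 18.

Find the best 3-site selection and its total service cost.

Choose A, E and F; total service cost 174.

With exactly 3 open, each farm uses its cheapest among the chosen.
{A, E, F}: C1→A 4·7=28, C2→E 2·4=8, C3→A 2·16=32, C4→F 2·5=10, C5→A 2·12=24, C6→A 4·18=72. Service cost 174.
{A, C, F}: service cost 198
{A, D, F}: service cost 198
Among all 20 size-3 choices, {A, E, F} is lowest.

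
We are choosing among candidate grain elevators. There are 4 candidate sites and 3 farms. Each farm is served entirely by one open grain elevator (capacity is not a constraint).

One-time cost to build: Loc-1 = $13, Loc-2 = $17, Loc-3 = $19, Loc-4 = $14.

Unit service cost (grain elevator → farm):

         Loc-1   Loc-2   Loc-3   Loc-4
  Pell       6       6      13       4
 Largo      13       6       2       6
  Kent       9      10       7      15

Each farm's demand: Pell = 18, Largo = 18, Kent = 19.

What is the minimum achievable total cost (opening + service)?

For any fixed open set, each farm goes to its cheapest open site; total = fixed + service.
{Loc-3, Loc-4}: Pell→Loc-4 4·18=72, Largo→Loc-3 2·18=36, Kent→Loc-3 7·19=133. Service 241; fixed 33; total 274.
{Loc-1, Loc-3, Loc-4}: Pell→Loc-4 4·18=72, Largo→Loc-3 2·18=36, Kent→Loc-3 7·19=133. Service 241; fixed 46; total 287.
{Loc-2, Loc-3, Loc-4}: service 241 + fixed 50 = 291
{Loc-1, Loc-2, Loc-3, Loc-4}: Pell→Loc-4 4·18=72, Largo→Loc-3 2·18=36, Kent→Loc-3 7·19=133. Service 241; fixed 63; total 304.
No other subset beats 274.

Minimum total cost: 274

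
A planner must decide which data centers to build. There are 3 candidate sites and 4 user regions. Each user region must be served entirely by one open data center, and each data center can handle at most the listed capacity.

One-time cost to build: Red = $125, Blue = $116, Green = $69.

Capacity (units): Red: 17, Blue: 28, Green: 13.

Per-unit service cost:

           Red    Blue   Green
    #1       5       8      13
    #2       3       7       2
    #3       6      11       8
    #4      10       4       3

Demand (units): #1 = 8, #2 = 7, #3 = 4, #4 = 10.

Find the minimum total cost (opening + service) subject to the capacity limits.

Minimum total cost: 335

Open {Blue, Green}: #1→Blue 8·8=64, #2→Green 2·7=14, #3→Green 8·4=32, #4→Blue 4·10=40.
Loads: Blue carries 18/28, Green carries 11/13. Service 150; fixed 185; total 335.
Next best feasible plan costs 347.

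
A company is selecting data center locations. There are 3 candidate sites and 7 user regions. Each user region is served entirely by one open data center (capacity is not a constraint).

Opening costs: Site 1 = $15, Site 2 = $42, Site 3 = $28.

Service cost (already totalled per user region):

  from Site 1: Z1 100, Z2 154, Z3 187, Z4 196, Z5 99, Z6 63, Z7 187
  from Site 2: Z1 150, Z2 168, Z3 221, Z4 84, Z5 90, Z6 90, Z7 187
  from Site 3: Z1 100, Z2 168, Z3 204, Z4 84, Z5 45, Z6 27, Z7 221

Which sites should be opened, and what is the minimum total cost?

For any fixed open set, each user region goes to its cheapest open site; total = fixed + service.
{Site 1, Site 3}: Z1→Site 1 100, Z2→Site 1 154, Z3→Site 1 187, Z4→Site 3 84, Z5→Site 3 45, Z6→Site 3 27, Z7→Site 1 187. Service 784; fixed 43; total 827.
{Site 1, Site 2, Site 3}: Z1→Site 1 100, Z2→Site 1 154, Z3→Site 1 187, Z4→Site 2 84, Z5→Site 3 45, Z6→Site 3 27, Z7→Site 1 187. Service 784; fixed 85; total 869.
{Site 3}: service 849 + fixed 28 = 877
{Site 1}: service 986 + fixed 15 = 1001
No other subset beats 827.

Open Site 1 and Site 3; minimum total cost 827.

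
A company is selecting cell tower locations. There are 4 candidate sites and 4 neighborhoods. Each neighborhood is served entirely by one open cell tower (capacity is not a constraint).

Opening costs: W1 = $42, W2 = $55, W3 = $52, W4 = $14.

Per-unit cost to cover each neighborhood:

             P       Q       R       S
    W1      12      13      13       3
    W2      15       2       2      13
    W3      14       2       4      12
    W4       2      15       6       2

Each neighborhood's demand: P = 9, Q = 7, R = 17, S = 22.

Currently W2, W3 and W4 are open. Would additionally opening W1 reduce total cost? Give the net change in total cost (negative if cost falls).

Current service cost with {W2, W3, W4}: 110.
Adding W1: each neighborhood re-picks its cheapest; new service cost 110, saving 0.
Extra fixed cost: 42. Net change = 42 − 0 = 42.
(Totals: 231 → 273.)

No — net change +42 (cost rises by 42).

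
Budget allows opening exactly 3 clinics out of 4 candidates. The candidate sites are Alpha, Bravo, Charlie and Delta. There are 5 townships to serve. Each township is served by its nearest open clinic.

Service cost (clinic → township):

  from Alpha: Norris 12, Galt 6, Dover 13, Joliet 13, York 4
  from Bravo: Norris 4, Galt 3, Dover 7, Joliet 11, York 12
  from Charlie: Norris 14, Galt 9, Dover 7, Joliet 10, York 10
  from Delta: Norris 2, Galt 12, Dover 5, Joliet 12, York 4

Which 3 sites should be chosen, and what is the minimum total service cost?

Choose Bravo, Charlie and Delta; total service cost 24.

With exactly 3 open, each township uses its cheapest among the chosen.
{Bravo, Charlie, Delta}: Norris→Delta 2, Galt→Bravo 3, Dover→Delta 5, Joliet→Charlie 10, York→Delta 4. Service cost 24.
{Alpha, Bravo, Delta}: service cost 25
{Alpha, Charlie, Delta}: service cost 27
Among all 4 size-3 choices, {Bravo, Charlie, Delta} is lowest.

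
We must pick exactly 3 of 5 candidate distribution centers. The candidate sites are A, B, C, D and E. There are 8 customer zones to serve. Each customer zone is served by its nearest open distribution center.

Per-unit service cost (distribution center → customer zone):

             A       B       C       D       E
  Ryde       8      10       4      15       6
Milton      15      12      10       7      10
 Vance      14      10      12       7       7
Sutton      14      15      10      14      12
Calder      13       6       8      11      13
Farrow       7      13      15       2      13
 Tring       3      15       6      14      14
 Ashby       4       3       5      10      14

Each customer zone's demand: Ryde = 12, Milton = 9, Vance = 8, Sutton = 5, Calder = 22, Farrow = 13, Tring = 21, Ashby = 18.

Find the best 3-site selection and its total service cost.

With exactly 3 open, each customer zone uses its cheapest among the chosen.
{A, C, D}: Ryde→C 4·12=48, Milton→D 7·9=63, Vance→D 7·8=56, Sutton→C 10·5=50, Calder→C 8·22=176, Farrow→D 2·13=26, Tring→A 3·21=63, Ashby→A 4·18=72. Service cost 554.
{B, C, D}: service cost 555
{A, B, D}: service cost 560
Among all 10 size-3 choices, {A, C, D} is lowest.

Choose A, C and D; total service cost 554.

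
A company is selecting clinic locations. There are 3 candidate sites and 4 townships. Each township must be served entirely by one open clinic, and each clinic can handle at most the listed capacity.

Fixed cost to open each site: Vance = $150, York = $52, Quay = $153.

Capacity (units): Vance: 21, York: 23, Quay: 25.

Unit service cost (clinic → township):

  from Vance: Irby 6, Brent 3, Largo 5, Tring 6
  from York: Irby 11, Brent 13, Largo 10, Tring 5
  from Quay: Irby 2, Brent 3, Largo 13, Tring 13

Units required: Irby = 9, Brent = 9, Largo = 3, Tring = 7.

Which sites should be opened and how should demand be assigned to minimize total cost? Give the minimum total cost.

Minimum total cost: 315

Open {York, Quay}: Irby→Quay 2·9=18, Brent→Quay 3·9=27, Largo→York 10·3=30, Tring→York 5·7=35.
Loads: York carries 10/23, Quay carries 18/25. Service 110; fixed 205; total 315.
Next best feasible plan costs 324.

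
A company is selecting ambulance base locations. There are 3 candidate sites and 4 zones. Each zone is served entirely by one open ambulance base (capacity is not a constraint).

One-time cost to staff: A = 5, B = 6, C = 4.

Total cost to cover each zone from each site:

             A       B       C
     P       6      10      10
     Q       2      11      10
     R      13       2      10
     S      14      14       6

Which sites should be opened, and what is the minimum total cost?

Open A, B and C; minimum total cost 31.

For any fixed open set, each zone goes to its cheapest open site; total = fixed + service.
{A, B, C}: P→A 6, Q→A 2, R→B 2, S→C 6. Service 16; fixed 15; total 31.
{A, C}: service 24 + fixed 9 = 33
{A, B}: service 24 + fixed 11 = 35
{C}: service 36 + fixed 4 = 40
No other subset beats 31.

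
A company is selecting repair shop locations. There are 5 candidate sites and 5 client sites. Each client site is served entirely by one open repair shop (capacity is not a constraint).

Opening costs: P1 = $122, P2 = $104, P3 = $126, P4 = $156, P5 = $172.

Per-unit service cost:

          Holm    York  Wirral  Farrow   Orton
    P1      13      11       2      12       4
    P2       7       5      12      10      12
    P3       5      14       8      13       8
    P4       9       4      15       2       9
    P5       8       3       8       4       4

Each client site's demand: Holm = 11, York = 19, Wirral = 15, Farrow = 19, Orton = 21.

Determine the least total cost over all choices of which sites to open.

For any fixed open set, each client site goes to its cheapest open site; total = fixed + service.
{P5}: Holm→P5 8·11=88, York→P5 3·19=57, Wirral→P5 8·15=120, Farrow→P5 4·19=76, Orton→P5 4·21=84. Service 425; fixed 172; total 597.
{P1, P4}: service 327 + fixed 278 = 605
{P1, P5}: Holm→P5 8·11=88, York→P5 3·19=57, Wirral→P1 2·15=30, Farrow→P5 4·19=76, Orton→P1 4·21=84. Service 335; fixed 294; total 629.
{P1, P2, P3, P4, P5}: Holm→P3 5·11=55, York→P5 3·19=57, Wirral→P1 2·15=30, Farrow→P4 2·19=38, Orton→P1 4·21=84. Service 264; fixed 680; total 944.
No other subset beats 597.

Minimum total cost: 597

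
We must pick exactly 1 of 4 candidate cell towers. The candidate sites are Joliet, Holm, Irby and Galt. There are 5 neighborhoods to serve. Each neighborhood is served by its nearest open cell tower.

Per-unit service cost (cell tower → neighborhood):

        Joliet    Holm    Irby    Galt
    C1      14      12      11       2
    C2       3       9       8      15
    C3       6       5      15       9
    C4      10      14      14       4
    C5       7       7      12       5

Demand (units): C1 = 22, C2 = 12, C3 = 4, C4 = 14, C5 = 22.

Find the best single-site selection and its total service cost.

Choose Galt only; total service cost 426.

With exactly 1 open, each neighborhood uses its cheapest among the chosen.
{Galt}: C1→Galt 2·22=44, C2→Galt 15·12=180, C3→Galt 9·4=36, C4→Galt 4·14=56, C5→Galt 5·22=110. Service cost 426.
{Joliet}: service cost 662
{Holm}: service cost 742
Among all 4 size-1 choices, {Galt} is lowest.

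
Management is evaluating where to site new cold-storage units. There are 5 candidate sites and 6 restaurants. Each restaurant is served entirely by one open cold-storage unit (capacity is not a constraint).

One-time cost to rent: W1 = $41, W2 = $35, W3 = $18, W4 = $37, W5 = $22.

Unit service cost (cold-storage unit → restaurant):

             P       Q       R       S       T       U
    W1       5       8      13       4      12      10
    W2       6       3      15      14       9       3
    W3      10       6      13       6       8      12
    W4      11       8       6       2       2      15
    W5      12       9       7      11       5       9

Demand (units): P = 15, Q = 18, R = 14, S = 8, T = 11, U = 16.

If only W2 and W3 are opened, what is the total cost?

Total cost: 563

Each restaurant is assigned to its cheapest site among the open ones.
{W2, W3}: P→W2 6·15=90, Q→W2 3·18=54, R→W3 13·14=182, S→W3 6·8=48, T→W3 8·11=88, U→W2 3·16=48. Service 510; fixed 53; total 563.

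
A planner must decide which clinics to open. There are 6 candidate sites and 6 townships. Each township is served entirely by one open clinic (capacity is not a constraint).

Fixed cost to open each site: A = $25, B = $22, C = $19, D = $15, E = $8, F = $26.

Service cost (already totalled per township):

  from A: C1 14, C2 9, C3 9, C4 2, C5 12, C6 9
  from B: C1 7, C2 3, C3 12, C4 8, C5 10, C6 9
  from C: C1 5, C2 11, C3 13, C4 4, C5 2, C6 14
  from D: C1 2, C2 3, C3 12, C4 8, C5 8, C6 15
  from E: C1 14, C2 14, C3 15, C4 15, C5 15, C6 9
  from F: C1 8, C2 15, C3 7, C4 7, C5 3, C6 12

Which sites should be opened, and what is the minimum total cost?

For any fixed open set, each township goes to its cheapest open site; total = fixed + service.
{D}: C1→D 2, C2→D 3, C3→D 12, C4→D 8, C5→D 8, C6→D 15. Service 48; fixed 15; total 63.
{D, E}: C1→D 2, C2→D 3, C3→D 12, C4→D 8, C5→D 8, C6→E 9. Service 42; fixed 23; total 65.
{C}: C1→C 5, C2→C 11, C3→C 13, C4→C 4, C5→C 2, C6→C 14. Service 49; fixed 19; total 68.
{A, B, C, D, E, F}: C1→D 2, C2→B 3, C3→F 7, C4→A 2, C5→C 2, C6→A 9. Service 25; fixed 115; total 140.
No other subset beats 63.

Open D only; minimum total cost 63.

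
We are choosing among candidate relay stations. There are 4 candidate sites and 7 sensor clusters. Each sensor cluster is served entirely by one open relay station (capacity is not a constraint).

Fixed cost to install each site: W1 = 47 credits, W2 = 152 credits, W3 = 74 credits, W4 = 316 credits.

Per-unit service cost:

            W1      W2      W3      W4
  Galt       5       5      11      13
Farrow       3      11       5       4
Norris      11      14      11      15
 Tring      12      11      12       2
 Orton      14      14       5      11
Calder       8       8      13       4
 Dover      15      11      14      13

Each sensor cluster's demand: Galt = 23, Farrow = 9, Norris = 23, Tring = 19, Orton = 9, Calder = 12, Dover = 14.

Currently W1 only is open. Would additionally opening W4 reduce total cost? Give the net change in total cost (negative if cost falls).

No — net change +23 (cost rises by 23).

Current service cost with {W1}: 1055.
Adding W4: each sensor cluster re-picks its cheapest; new service cost 762, saving 293.
Extra fixed cost: 316. Net change = 316 − 293 = 23.
(Totals: 1102 → 1125.)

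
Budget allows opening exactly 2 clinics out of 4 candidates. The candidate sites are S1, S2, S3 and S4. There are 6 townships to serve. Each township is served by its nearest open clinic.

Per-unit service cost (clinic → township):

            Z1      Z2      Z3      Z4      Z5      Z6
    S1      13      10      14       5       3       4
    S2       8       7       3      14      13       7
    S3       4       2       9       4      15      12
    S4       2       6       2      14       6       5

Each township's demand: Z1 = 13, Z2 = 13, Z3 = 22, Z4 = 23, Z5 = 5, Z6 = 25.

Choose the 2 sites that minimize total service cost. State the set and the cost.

Choose S3 and S4; total service cost 343.

With exactly 2 open, each township uses its cheapest among the chosen.
{S3, S4}: Z1→S4 2·13=26, Z2→S3 2·13=26, Z3→S4 2·22=44, Z4→S3 4·23=92, Z5→S4 6·5=30, Z6→S4 5·25=125. Service cost 343.
{S1, S4}: service cost 378
{S2, S3}: service cost 476
Among all 6 size-2 choices, {S3, S4} is lowest.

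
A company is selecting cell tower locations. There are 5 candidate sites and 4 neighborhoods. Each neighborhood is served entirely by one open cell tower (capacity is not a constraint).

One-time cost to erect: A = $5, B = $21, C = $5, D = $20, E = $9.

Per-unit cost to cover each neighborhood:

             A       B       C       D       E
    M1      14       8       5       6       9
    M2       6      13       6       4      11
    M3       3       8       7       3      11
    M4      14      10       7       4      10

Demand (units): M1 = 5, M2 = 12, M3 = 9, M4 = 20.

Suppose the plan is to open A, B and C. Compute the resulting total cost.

Each neighborhood is assigned to its cheapest site among the open ones.
{A, B, C}: M1→C 5·5=25, M2→A 6·12=72, M3→A 3·9=27, M4→C 7·20=140. Service 264; fixed 31; total 295.

Total cost: 295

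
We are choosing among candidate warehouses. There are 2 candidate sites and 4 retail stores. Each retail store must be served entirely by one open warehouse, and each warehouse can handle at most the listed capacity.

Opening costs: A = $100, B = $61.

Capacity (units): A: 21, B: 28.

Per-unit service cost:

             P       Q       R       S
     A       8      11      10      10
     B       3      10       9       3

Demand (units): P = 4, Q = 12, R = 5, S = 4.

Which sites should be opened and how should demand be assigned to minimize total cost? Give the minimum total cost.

Open {B}: P→B 3·4=12, Q→B 10·12=120, R→B 9·5=45, S→B 3·4=12.
Loads: B carries 25/28. Service 189; fixed 61; total 250.
Next best feasible plan costs 350.

Minimum total cost: 250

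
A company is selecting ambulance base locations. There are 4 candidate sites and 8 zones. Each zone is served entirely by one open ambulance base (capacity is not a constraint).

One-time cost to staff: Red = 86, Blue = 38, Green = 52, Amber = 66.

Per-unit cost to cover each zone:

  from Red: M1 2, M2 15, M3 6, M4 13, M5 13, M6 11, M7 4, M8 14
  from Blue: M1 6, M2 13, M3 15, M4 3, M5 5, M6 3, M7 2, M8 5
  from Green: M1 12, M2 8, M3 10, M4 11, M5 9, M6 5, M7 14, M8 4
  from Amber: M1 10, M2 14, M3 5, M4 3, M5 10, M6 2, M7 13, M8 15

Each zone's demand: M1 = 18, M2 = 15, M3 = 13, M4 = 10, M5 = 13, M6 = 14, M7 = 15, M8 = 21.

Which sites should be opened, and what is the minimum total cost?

Open Red, Blue and Green; minimum total cost 661.

For any fixed open set, each zone goes to its cheapest open site; total = fixed + service.
{Red, Blue, Green}: M1→Red 2·18=36, M2→Green 8·15=120, M3→Red 6·13=78, M4→Blue 3·10=30, M5→Blue 5·13=65, M6→Blue 3·14=42, M7→Blue 2·15=30, M8→Green 4·21=84. Service 485; fixed 176; total 661.
{Blue, Green, Amber}: service 530 + fixed 156 = 686
{Blue, Green}: service 609 + fixed 90 = 699
{Red, Blue, Green, Amber}: service 458 + fixed 242 = 700
No other subset beats 661.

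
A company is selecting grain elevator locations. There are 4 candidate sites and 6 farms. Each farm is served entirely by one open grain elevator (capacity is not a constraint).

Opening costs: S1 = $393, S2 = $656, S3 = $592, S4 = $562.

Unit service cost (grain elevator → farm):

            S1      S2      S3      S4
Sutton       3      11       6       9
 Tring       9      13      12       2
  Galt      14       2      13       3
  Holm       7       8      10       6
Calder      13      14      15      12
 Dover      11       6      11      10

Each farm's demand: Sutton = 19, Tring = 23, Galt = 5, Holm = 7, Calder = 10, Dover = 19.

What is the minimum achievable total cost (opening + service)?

For any fixed open set, each farm goes to its cheapest open site; total = fixed + service.
{S1}: Sutton→S1 3·19=57, Tring→S1 9·23=207, Galt→S1 14·5=70, Holm→S1 7·7=49, Calder→S1 13·10=130, Dover→S1 11·19=209. Service 722; fixed 393; total 1115.
{S4}: service 584 + fixed 562 = 1146
{S1, S4}: service 470 + fixed 955 = 1425
{S1, S2, S3, S4}: service 389 + fixed 2203 = 2592
(All 15 nonempty subsets were checked; S1 only is lowest.)

Minimum total cost: 1115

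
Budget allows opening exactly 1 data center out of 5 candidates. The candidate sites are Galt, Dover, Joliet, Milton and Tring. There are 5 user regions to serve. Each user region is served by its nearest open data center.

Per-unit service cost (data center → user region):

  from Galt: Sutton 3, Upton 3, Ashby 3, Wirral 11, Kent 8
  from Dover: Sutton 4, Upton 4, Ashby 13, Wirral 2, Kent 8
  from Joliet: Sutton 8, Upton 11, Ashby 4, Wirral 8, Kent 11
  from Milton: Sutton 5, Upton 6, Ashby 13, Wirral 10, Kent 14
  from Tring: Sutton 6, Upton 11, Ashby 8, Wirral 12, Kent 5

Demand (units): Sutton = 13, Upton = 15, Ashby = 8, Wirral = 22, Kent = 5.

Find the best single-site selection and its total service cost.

With exactly 1 open, each user region uses its cheapest among the chosen.
{Dover}: Sutton→Dover 4·13=52, Upton→Dover 4·15=60, Ashby→Dover 13·8=104, Wirral→Dover 2·22=44, Kent→Dover 8·5=40. Service cost 300.
{Galt}: service cost 390
{Joliet}: service cost 532
Among all 5 size-1 choices, {Dover} is lowest.

Choose Dover only; total service cost 300.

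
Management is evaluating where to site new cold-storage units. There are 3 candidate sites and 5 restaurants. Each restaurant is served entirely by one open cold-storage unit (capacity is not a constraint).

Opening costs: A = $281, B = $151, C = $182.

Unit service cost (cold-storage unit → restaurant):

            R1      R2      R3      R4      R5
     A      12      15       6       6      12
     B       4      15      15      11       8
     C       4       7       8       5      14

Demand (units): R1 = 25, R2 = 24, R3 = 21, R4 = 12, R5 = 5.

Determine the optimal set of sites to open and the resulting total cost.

Open C only; minimum total cost 748.

For any fixed open set, each restaurant goes to its cheapest open site; total = fixed + service.
{C}: R1→C 4·25=100, R2→C 7·24=168, R3→C 8·21=168, R4→C 5·12=60, R5→C 14·5=70. Service 566; fixed 182; total 748.
{B, C}: service 536 + fixed 333 = 869
{A, C}: R1→C 4·25=100, R2→C 7·24=168, R3→A 6·21=126, R4→C 5·12=60, R5→A 12·5=60. Service 514; fixed 463; total 977.
{A, B, C}: service 494 + fixed 614 = 1108
No other subset beats 748.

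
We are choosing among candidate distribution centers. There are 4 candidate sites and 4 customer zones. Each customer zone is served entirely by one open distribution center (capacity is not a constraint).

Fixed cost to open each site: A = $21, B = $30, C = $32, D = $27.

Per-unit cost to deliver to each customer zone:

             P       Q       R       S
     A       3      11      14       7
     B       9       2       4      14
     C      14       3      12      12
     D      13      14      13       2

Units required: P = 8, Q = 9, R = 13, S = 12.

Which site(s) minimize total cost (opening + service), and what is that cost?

For any fixed open set, each customer zone goes to its cheapest open site; total = fixed + service.
{A, B, D}: P→A 3·8=24, Q→B 2·9=18, R→B 4·13=52, S→D 2·12=24. Service 118; fixed 78; total 196.
{B, D}: service 166 + fixed 57 = 223
{A, B, C, D}: service 118 + fixed 110 = 228
{A}: P→A 3·8=24, Q→A 11·9=99, R→A 14·13=182, S→A 7·12=84. Service 389; fixed 21; total 410.
No other subset beats 196.

Open A, B and D; minimum total cost 196.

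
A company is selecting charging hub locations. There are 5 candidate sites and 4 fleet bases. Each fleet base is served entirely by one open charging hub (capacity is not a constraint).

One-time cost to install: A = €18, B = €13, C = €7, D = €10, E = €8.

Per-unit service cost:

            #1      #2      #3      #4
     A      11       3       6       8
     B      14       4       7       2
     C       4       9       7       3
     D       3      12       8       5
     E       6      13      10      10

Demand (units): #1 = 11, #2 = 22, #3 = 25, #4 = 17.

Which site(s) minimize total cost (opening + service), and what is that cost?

Open A, B and D; minimum total cost 324.

For any fixed open set, each fleet base goes to its cheapest open site; total = fixed + service.
{A, B, D}: #1→D 3·11=33, #2→A 3·22=66, #3→A 6·25=150, #4→B 2·17=34. Service 283; fixed 41; total 324.
{A, B, C, D}: #1→D 3·11=33, #2→A 3·22=66, #3→A 6·25=150, #4→B 2·17=34. Service 283; fixed 48; total 331.
{A, B, C}: #1→C 4·11=44, #2→A 3·22=66, #3→A 6·25=150, #4→B 2·17=34. Service 294; fixed 38; total 332.
{A, B, C, D, E}: #1→D 3·11=33, #2→A 3·22=66, #3→A 6·25=150, #4→B 2·17=34. Service 283; fixed 56; total 339.
No other subset beats 324.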